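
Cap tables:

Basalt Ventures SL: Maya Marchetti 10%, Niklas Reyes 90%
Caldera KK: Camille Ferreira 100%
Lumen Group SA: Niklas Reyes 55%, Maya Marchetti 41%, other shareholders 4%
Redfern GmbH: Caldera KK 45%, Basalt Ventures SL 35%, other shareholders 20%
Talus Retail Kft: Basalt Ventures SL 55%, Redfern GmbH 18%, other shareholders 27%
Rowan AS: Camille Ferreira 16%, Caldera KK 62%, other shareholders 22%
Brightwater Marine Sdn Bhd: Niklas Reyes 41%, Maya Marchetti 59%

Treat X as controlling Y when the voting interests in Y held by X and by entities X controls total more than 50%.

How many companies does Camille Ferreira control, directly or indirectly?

Camille holds 100% of Caldera, so Camille controls Caldera.
Camille and Caldera together hold 16% + 62% = 78% of Rowan, so Camille controls Rowan.
No other company's threshold is met.
Camille controls 2 companies.

2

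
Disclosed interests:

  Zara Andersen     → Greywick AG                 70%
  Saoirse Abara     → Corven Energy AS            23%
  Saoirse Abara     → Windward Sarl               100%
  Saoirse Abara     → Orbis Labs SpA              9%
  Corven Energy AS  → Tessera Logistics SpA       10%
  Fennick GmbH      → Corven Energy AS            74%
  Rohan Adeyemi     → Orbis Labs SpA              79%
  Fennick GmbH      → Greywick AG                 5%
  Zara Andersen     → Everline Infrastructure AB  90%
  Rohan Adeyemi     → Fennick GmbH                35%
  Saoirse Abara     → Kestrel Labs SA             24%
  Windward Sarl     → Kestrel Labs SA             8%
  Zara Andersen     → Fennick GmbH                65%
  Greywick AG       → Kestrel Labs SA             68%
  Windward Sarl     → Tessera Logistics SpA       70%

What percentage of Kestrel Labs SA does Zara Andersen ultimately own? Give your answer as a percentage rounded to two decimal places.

Zara reaches Kestrel along 2 paths.
Via Fennick → Greywick: 65% × 5% × 68% = 2.21%.
Via Greywick: 70% × 68% = 47.6%.
Total: 2.21% + 47.6% = 49.81%.

49.81%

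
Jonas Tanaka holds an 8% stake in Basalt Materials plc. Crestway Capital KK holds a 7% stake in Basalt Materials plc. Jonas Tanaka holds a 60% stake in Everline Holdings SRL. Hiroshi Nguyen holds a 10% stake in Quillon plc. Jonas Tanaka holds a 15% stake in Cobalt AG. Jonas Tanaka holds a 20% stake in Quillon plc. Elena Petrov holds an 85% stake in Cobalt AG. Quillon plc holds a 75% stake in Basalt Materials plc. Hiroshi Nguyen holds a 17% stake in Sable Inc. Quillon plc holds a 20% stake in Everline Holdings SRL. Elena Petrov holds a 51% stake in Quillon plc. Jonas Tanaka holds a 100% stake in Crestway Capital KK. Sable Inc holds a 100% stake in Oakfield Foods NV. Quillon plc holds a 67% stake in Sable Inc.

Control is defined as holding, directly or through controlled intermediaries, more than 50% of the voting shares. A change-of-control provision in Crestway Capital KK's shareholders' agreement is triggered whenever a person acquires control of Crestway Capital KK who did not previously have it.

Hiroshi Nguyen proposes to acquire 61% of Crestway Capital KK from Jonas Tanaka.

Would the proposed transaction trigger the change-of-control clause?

Yes

The purchase adds only to Hiroshi's holdings (Jonas's stake shrinks), so Hiroshi is the only person who could newly come to control Crestway.
Hiroshi's largest direct stake is 17% in Sable, which does not meet the threshold, so Hiroshi controls no company.
Neither Hiroshi nor any entity Hiroshi controls holds any voting interest in Crestway.
So before the transaction, Hiroshi does not control Crestway.
After the purchase, Hiroshi holds 61% of Crestway directly, and Jonas's stake falls to 39%.
Hiroshi holds 61% of Crestway, so Hiroshi controls Crestway.
Hiroshi did not control Crestway before and does after, so the clause is triggered.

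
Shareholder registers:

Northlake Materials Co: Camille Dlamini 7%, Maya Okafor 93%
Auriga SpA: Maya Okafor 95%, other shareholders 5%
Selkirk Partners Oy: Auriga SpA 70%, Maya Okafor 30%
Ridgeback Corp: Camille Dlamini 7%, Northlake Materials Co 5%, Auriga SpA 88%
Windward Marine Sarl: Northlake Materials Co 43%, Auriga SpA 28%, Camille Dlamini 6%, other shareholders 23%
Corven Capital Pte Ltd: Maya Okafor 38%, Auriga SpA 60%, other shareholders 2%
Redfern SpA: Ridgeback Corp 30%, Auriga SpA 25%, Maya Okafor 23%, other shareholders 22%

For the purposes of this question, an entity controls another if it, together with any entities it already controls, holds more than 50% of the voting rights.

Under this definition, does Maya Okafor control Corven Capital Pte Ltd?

Yes

Maya holds 95% of Auriga, so Maya controls Auriga.
Maya and Auriga together hold 38% + 60% = 98% of Corven, so Maya controls Corven.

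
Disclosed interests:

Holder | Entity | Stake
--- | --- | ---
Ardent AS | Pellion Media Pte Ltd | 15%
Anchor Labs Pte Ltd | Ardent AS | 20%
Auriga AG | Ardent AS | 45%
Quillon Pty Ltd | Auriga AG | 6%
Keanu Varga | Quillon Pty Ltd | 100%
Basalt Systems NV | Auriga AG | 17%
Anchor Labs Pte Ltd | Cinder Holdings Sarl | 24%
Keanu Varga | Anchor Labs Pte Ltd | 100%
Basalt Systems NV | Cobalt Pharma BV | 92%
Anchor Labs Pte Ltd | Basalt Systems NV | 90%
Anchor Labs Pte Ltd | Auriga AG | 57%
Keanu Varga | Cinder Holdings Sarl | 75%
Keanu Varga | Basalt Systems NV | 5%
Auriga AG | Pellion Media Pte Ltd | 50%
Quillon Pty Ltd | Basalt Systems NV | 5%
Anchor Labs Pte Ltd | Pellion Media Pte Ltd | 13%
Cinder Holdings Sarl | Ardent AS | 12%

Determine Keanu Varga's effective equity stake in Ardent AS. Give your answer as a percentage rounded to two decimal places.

67.88%

Keanu reaches Ardent along 8 paths.
Via Anchor → Cinder: 100% × 24% × 12% = 2.88%.
Via Cinder: 75% × 12% = 9%.
Via Anchor: 100% × 20% = 20%.
Via Anchor → Auriga: 100% × 57% × 45% = 25.65%.
Via Basalt → Auriga: 5% × 17% × 45% = 0.3825%.
Via Anchor → Basalt → Auriga: 100% × 90% × 17% × 45% = 6.885%.
Via Quillon → Basalt → Auriga: 100% × 5% × 17% × 45% = 0.3825%.
Via Quillon → Auriga: 100% × 6% × 45% = 2.7%.
Total: 2.88% + 9% + 20% + 25.65% + 0.3825% + 6.885% + 0.3825% + 2.7% = 67.88%.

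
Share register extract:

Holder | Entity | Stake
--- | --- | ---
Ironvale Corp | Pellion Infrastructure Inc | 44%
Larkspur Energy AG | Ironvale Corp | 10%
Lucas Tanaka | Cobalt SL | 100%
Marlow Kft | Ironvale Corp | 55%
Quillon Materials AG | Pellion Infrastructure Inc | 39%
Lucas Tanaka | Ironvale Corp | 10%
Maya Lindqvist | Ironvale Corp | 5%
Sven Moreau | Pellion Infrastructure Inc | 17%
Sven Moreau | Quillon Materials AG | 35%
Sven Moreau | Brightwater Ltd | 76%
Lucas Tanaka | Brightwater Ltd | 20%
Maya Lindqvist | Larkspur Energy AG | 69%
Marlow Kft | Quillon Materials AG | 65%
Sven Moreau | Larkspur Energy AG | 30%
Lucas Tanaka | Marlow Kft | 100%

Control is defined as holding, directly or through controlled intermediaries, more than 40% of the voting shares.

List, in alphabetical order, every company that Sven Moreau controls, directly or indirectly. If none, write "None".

Sven holds 76% of Brightwater, so Sven controls Brightwater.
No other company's threshold is met.

Brightwater Ltd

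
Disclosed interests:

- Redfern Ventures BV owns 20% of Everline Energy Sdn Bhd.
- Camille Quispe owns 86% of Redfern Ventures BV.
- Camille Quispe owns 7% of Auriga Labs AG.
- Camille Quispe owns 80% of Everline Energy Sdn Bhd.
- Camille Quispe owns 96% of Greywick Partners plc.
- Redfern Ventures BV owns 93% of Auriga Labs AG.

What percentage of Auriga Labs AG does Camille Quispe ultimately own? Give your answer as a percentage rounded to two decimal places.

Camille reaches Auriga along 2 paths.
Direct stake: 7% = 7%.
Via Redfern: 86% × 93% = 79.98%.
Total: 7% + 79.98% = 86.98%.

86.98%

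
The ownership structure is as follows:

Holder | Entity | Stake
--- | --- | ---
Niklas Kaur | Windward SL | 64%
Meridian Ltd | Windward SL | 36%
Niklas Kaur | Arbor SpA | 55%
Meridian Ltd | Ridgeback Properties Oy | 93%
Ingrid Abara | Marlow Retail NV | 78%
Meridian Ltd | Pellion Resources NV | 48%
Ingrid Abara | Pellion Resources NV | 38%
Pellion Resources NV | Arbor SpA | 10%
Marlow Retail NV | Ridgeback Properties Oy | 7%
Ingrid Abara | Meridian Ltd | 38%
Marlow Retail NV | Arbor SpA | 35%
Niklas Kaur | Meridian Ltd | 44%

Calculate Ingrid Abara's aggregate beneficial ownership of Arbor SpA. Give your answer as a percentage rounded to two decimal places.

Ingrid reaches Arbor along 3 paths.
Via Marlow: 78% × 35% = 27.3%.
Via Meridian → Pellion: 38% × 48% × 10% = 1.824%.
Via Pellion: 38% × 10% = 3.8%.
Total: 27.3% + 1.824% + 3.8% = 32.924%.
Rounded: 32.92%.

32.92%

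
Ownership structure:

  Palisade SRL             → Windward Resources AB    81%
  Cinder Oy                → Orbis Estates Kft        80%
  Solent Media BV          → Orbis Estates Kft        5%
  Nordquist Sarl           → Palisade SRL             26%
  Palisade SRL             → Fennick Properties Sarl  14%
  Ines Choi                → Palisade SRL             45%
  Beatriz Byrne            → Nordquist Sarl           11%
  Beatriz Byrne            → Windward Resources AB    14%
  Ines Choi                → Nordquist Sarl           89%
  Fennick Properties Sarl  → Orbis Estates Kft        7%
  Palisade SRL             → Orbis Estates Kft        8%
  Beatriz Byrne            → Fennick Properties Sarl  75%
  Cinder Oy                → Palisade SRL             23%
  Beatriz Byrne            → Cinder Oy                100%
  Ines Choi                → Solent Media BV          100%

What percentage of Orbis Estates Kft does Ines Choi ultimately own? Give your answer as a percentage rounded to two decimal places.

11.12%

Ines reaches Orbis along 5 paths.
Via Nordquist → Palisade: 89% × 26% × 8% = 1.8512%.
Via Palisade: 45% × 8% = 3.6%.
Via Nordquist → Palisade → Fennick: 89% × 26% × 14% × 7% = 0.226772%.
Via Palisade → Fennick: 45% × 14% × 7% = 0.441%.
Via Solent: 100% × 5% = 5%.
Total: 1.8512% + 3.6% + 0.226772% + 0.441% + 5% = 11.118972%.
Rounded: 11.12%.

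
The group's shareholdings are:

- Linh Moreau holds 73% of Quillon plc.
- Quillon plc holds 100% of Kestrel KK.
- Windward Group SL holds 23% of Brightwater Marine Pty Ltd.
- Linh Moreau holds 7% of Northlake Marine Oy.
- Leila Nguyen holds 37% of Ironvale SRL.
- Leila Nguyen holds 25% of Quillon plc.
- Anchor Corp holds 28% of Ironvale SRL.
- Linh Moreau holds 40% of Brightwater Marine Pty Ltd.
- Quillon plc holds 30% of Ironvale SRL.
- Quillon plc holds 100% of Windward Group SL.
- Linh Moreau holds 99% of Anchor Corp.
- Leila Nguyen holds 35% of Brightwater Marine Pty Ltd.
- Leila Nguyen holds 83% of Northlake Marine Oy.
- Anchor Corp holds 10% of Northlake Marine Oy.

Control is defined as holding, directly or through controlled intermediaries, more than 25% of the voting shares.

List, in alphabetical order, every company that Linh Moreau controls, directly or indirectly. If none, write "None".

Linh holds 99% of Anchor, so Linh controls Anchor.
Linh holds 73% of Quillon, so Linh controls Quillon.
Quillon and Anchor together hold 30% + 28% = 58% of Ironvale, so Linh controls Ironvale.
Quillon holds 100% of Windward, so Linh controls Windward.
Quillon holds 100% of Kestrel, so Linh controls Kestrel.
Windward and Linh together hold 23% + 40% = 63% of Brightwater, so Linh controls Brightwater.
No other company's threshold is met.

Anchor Corp, Brightwater Marine Pty Ltd, Ironvale SRL, Kestrel KK, Quillon plc, Windward Group SL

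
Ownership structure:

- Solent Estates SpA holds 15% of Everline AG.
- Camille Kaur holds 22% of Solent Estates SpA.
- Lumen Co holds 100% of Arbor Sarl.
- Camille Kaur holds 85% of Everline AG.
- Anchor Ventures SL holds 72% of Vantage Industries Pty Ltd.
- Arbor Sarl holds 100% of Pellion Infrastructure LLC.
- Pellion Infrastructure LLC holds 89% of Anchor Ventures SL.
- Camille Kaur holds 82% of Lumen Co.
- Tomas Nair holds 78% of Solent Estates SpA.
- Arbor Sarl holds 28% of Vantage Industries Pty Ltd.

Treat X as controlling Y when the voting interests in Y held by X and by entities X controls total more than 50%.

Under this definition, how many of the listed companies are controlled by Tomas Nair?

1

Tomas holds 78% of Solent, so Tomas controls Solent.
No other company's threshold is met.
Tomas controls 1 company.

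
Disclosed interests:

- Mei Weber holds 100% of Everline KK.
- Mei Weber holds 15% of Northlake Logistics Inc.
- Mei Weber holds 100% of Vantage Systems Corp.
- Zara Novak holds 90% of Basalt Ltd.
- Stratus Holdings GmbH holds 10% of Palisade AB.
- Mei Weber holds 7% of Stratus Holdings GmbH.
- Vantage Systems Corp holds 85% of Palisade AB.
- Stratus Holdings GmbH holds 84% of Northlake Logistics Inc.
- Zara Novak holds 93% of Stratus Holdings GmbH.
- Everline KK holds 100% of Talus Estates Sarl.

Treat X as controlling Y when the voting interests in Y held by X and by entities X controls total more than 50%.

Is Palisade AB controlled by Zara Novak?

Zara holds 93% of Stratus, so Zara controls Stratus.
Zara holds 90% of Basalt, so Zara controls Basalt.
Stratus holds 84% of Northlake, so Zara controls Northlake.
In Palisade, Zara's side holds only 10%, not > 50%.
So Zara does not control Palisade.

No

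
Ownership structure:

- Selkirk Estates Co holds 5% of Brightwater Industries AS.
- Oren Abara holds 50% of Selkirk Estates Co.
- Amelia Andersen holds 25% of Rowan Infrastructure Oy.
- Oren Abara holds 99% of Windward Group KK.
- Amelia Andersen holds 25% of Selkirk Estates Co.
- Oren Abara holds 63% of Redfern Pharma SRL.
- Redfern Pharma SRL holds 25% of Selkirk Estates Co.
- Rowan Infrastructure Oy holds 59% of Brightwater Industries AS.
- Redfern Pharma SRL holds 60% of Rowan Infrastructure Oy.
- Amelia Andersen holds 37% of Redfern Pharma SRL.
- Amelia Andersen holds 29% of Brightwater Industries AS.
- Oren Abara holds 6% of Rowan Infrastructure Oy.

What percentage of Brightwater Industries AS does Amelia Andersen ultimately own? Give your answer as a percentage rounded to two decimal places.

Amelia reaches Brightwater along 5 paths.
Direct stake: 29% = 29%.
Via Redfern → Rowan: 37% × 60% × 59% = 13.098%.
Via Rowan: 25% × 59% = 14.75%.
Via Redfern → Selkirk: 37% × 25% × 5% = 0.4625%.
Via Selkirk: 25% × 5% = 1.25%.
Total: 29% + 13.098% + 14.75% + 0.4625% + 1.25% = 58.5605%.
Rounded: 58.56%.

58.56%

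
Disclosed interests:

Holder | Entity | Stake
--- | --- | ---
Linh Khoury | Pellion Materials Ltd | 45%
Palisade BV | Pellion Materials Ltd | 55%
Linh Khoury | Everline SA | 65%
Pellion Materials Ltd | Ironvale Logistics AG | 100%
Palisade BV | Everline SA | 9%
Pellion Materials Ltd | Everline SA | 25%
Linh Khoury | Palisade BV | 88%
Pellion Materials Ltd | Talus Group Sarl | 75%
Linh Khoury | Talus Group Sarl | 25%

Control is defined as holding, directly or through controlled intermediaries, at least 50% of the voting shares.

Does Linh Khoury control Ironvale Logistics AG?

Linh holds 88% of Palisade, so Linh controls Palisade.
Linh and Palisade together hold 45% + 55% = 100% of Pellion, so Linh controls Pellion.
Pellion holds 100% of Ironvale, so Linh controls Ironvale.

Yes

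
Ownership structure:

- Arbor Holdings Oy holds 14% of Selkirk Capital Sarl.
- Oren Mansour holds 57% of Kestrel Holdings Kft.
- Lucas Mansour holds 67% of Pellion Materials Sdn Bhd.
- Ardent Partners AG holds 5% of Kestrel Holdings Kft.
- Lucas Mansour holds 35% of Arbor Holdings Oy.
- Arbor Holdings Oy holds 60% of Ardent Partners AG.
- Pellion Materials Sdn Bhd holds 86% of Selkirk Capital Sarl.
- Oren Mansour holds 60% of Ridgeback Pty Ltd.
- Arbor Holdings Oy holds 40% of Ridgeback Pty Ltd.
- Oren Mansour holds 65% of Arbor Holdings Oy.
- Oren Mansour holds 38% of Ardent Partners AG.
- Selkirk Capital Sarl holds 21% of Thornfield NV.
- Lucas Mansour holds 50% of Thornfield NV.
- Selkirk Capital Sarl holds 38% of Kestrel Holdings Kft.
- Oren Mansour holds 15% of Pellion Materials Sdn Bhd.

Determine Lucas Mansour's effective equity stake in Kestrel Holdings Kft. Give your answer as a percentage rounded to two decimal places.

Lucas reaches Kestrel along 3 paths.
Via Arbor → Ardent: 35% × 60% × 5% = 1.05%.
Via Arbor → Selkirk: 35% × 14% × 38% = 1.862%.
Via Pellion → Selkirk: 67% × 86% × 38% = 21.8956%.
Total: 1.05% + 1.862% + 21.8956% = 24.8076%.
Rounded: 24.81%.

24.81%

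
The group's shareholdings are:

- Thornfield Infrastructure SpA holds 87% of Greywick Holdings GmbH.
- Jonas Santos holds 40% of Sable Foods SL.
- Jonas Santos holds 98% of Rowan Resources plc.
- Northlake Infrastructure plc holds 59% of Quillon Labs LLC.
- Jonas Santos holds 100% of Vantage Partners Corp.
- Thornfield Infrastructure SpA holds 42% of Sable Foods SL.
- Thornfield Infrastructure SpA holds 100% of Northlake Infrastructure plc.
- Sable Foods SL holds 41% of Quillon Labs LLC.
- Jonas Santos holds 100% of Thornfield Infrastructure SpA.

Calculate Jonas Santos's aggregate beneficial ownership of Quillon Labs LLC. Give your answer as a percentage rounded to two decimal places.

92.62%

Jonas reaches Quillon along 3 paths.
Via Thornfield → Northlake: 100% × 100% × 59% = 59%.
Via Thornfield → Sable: 100% × 42% × 41% = 17.22%.
Via Sable: 40% × 41% = 16.4%.
Total: 59% + 17.22% + 16.4% = 92.62%.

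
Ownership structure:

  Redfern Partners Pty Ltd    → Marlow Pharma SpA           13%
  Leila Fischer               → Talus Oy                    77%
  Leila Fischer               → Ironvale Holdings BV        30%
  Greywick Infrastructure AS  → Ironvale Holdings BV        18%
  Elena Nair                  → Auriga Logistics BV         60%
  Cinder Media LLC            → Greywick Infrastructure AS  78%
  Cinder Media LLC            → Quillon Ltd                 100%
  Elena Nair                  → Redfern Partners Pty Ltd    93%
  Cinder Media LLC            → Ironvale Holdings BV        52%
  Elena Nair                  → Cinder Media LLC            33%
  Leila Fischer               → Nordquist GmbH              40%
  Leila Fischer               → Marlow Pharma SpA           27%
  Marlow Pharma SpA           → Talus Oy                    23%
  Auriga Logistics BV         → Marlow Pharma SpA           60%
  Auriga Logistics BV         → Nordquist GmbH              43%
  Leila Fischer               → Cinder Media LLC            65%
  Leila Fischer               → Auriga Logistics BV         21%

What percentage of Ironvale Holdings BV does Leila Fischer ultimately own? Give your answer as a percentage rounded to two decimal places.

Leila reaches Ironvale along 3 paths.
Via Cinder → Greywick: 65% × 78% × 18% = 9.126%.
Via Cinder: 65% × 52% = 33.8%.
Direct stake: 30% = 30%.
Total: 9.126% + 33.8% + 30% = 72.926%.
Rounded: 72.93%.

72.93%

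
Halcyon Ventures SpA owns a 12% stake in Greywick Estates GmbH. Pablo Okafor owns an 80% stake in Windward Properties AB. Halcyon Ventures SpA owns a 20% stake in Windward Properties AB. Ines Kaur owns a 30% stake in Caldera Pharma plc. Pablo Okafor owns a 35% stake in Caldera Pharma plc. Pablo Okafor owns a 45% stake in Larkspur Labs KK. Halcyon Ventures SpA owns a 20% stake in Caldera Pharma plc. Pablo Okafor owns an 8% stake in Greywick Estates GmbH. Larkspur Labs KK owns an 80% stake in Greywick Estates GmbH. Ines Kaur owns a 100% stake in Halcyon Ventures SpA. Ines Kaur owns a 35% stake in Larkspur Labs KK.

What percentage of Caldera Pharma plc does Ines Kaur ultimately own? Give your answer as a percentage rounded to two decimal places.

Ines reaches Caldera along 2 paths.
Via Halcyon: 100% × 20% = 20%.
Direct stake: 30% = 30%.
Total: 20% + 30% = 50%.
Rounded: 50.00%.

50.00%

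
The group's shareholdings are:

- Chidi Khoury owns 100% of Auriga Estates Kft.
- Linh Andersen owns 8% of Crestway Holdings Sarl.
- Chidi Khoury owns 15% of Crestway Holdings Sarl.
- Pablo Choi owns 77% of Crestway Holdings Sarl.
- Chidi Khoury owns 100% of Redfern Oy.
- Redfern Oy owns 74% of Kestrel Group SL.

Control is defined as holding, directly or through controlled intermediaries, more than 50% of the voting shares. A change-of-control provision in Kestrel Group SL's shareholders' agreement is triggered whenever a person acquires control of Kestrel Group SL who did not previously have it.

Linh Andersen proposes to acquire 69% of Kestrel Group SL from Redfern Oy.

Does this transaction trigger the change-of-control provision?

Yes

The purchase adds only to Linh's holdings (Redfern's stake shrinks), so Linh is the only person who could newly come to control Kestrel.
Linh's largest direct stake is 8% in Crestway, which does not meet the threshold, so Linh controls no company.
Neither Linh nor any entity Linh controls holds any voting interest in Kestrel.
So before the transaction, Linh does not control Kestrel.
After the purchase, Linh holds 69% of Kestrel directly, and Redfern's stake falls to 5%.
Linh holds 69% of Kestrel, so Linh controls Kestrel.
Linh did not control Kestrel before and does after, so the clause is triggered.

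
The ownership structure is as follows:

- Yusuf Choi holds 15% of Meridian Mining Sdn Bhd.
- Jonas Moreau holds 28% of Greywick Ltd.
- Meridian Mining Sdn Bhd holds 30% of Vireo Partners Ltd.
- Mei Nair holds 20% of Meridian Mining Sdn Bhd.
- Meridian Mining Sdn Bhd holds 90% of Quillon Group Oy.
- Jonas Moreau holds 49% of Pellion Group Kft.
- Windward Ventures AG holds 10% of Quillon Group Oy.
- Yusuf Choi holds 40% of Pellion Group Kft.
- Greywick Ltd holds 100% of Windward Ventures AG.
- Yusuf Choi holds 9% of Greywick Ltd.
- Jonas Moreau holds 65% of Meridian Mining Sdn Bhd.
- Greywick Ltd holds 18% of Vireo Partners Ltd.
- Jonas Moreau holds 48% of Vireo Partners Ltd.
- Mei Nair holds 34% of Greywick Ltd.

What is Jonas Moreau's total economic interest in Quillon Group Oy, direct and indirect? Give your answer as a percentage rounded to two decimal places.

Jonas reaches Quillon along 2 paths.
Via Greywick → Windward: 28% × 100% × 10% = 2.8%.
Via Meridian: 65% × 90% = 58.5%.
Total: 2.8% + 58.5% = 61.3%.
Rounded: 61.30%.

61.30%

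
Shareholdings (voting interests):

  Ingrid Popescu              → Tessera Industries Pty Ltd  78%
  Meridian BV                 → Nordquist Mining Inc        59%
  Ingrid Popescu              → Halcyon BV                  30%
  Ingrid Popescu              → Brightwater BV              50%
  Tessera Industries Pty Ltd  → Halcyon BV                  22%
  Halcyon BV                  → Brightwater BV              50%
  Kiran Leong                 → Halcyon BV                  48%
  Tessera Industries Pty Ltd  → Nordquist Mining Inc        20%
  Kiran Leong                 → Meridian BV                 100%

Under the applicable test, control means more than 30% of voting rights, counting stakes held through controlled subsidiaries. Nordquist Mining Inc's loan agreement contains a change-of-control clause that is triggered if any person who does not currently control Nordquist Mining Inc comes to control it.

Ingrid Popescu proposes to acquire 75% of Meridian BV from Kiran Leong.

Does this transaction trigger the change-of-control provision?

Yes

The purchase adds only to Ingrid's holdings (Kiran's stake shrinks), so Ingrid is the only person who could newly come to control Nordquist.
Ingrid holds 78% of Tessera, so Ingrid controls Tessera.
Ingrid and Tessera together hold 30% + 22% = 52% of Halcyon, so Ingrid controls Halcyon.
Halcyon and Ingrid together hold 50% + 50% = 100% of Brightwater, so Ingrid controls Brightwater.
In Nordquist, Ingrid's side holds only 20%, not > 30%.
So before the transaction, Ingrid does not control Nordquist.
After the purchase, Ingrid holds 75% of Meridian directly, and Kiran's stake falls to 25%.
Ingrid holds 75% of Meridian, so Ingrid controls Meridian.
Tessera and Meridian together hold 20% + 59% = 79% of Nordquist, so Ingrid controls Nordquist.
Ingrid did not control Nordquist before and does after, so the clause is triggered.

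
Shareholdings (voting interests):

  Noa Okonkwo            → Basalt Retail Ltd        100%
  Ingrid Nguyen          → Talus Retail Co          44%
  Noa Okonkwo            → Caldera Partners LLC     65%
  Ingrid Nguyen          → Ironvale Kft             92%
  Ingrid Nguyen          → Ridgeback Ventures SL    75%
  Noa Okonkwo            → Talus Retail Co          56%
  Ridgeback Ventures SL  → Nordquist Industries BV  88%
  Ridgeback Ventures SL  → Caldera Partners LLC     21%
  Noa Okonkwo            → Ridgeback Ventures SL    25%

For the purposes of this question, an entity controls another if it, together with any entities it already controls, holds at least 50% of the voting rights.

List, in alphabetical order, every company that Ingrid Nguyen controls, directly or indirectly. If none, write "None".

Ingrid holds 75% of Ridgeback, so Ingrid controls Ridgeback.
Ingrid holds 92% of Ironvale, so Ingrid controls Ironvale.
Ridgeback holds 88% of Nordquist, so Ingrid controls Nordquist.
No other company's threshold is met.

Ironvale Kft, Nordquist Industries BV, Ridgeback Ventures SL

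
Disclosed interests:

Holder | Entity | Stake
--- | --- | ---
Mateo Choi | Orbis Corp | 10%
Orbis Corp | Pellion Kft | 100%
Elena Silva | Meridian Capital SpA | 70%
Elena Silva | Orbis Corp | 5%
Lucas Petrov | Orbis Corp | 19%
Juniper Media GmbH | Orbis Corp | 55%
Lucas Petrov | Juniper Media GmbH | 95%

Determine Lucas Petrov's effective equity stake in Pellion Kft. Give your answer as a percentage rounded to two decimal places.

71.25%

Lucas reaches Pellion along 2 paths.
Via Juniper → Orbis: 95% × 55% × 100% = 52.25%.
Via Orbis: 19% × 100% = 19%.
Total: 52.25% + 19% = 71.25%.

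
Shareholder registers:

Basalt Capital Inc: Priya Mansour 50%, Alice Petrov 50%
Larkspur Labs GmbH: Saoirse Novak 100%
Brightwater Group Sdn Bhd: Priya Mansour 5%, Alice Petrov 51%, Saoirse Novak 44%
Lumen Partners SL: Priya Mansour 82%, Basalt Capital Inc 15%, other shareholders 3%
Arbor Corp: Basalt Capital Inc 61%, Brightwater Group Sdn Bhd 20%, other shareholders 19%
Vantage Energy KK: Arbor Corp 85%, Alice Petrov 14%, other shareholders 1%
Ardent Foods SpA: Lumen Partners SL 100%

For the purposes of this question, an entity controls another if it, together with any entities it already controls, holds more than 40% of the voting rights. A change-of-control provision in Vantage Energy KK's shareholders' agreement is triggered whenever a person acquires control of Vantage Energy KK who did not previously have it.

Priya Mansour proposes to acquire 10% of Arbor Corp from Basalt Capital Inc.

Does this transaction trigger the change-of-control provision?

The purchase adds only to Priya's holdings (Basalt's stake shrinks), so Priya is the only person who could newly come to control Vantage.
Priya holds 50% of Basalt, so Priya controls Basalt.
Basalt holds 61% of Arbor, so Priya controls Arbor.
Arbor holds 85% of Vantage, so Priya controls Vantage.
So Priya already controls Vantage before the transaction.
After the purchase, Priya holds 10% of Arbor directly, and Basalt's stake falls to 51%.
Priya controlled Vantage already, so this is not a new person acquiring control; every other person's position is unchanged or reduced.
No new person acquires control, so the clause is not triggered.

No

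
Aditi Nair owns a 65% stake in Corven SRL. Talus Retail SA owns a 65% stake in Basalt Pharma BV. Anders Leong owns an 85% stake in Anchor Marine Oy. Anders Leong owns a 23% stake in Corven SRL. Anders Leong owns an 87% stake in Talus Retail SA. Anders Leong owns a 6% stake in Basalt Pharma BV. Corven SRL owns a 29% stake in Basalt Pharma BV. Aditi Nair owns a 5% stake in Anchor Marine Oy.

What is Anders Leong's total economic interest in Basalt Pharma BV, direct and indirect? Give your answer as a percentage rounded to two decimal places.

69.22%

Anders reaches Basalt along 3 paths.
Via Corven: 23% × 29% = 6.67%.
Via Talus: 87% × 65% = 56.55%.
Direct stake: 6% = 6%.
Total: 6.67% + 56.55% + 6% = 69.22%.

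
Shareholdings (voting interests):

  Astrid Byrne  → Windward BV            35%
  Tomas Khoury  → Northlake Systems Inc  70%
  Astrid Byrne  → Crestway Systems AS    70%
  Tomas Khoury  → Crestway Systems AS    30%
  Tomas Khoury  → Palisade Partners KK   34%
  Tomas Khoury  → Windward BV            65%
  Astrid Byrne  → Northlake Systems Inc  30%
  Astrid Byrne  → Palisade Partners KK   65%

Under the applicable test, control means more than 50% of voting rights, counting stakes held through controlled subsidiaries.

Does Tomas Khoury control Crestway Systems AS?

No

Tomas holds 65% of Windward, so Tomas controls Windward.
Tomas holds 70% of Northlake, so Tomas controls Northlake.
In Crestway, Tomas's side holds only 30%, not > 50%.
So Tomas does not control Crestway.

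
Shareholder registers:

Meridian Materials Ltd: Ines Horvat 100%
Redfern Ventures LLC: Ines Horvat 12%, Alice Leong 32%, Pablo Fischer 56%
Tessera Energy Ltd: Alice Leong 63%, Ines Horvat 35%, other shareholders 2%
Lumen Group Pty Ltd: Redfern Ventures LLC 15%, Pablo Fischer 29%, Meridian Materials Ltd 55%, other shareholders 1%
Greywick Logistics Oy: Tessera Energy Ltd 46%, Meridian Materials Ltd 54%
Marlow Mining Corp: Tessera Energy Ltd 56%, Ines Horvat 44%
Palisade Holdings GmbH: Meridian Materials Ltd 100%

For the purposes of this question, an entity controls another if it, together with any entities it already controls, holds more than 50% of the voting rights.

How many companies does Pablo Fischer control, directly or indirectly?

Pablo holds 56% of Redfern, so Pablo controls Redfern.
No other company's threshold is met.
Pablo controls 1 company.

1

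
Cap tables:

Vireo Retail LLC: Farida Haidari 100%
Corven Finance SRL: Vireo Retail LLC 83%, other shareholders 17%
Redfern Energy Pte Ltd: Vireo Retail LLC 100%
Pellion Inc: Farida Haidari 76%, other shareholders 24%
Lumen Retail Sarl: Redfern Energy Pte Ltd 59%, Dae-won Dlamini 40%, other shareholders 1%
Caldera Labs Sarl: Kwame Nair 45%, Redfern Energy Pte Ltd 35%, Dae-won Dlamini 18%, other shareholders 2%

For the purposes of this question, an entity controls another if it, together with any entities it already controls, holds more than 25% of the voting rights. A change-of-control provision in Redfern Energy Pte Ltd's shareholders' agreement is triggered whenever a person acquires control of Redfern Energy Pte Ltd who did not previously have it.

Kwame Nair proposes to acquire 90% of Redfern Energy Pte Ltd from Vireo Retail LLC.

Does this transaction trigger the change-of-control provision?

Yes

The purchase adds only to Kwame's holdings (Vireo's stake shrinks), so Kwame is the only person who could newly come to control Redfern.
Kwame holds 45% of Caldera, so Kwame controls Caldera.
Neither Kwame nor any entity Kwame controls holds any voting interest in Redfern.
So before the transaction, Kwame does not control Redfern.
After the purchase, Kwame holds 90% of Redfern directly, and Vireo's stake falls to 10%.
Kwame holds 90% of Redfern, so Kwame controls Redfern.
Kwame did not control Redfern before and does after, so the clause is triggered.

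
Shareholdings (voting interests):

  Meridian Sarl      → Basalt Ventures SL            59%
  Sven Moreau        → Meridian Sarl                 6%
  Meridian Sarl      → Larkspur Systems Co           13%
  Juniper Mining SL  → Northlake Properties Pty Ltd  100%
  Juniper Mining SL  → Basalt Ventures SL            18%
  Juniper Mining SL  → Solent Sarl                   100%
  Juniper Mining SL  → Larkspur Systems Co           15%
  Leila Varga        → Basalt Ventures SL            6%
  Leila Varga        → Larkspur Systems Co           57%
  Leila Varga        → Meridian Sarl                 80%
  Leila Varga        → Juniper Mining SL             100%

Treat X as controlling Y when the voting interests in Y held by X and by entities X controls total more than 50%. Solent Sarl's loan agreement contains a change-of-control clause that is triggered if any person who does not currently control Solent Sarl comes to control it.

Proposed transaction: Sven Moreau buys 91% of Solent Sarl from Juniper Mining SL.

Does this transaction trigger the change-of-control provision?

Yes

The purchase adds only to Sven's holdings (Juniper's stake shrinks), so Sven is the only person who could newly come to control Solent.
Sven's largest direct stake is 6% in Meridian, which does not meet the threshold, so Sven controls no company.
Neither Sven nor any entity Sven controls holds any voting interest in Solent.
So before the transaction, Sven does not control Solent.
After the purchase, Sven holds 91% of Solent directly, and Juniper's stake falls to 9%.
Sven holds 91% of Solent, so Sven controls Solent.
Sven did not control Solent before and does after, so the clause is triggered.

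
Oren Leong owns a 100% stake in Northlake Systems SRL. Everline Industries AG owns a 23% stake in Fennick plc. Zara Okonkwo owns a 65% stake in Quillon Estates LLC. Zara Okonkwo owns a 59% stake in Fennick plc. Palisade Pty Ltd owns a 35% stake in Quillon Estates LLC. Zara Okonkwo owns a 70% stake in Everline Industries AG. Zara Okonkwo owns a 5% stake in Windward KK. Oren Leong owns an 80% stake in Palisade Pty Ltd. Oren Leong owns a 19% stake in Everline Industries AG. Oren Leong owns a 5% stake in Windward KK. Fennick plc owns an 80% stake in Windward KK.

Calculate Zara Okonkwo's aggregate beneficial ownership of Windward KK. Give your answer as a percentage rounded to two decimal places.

Zara reaches Windward along 3 paths.
Via Everline → Fennick: 70% × 23% × 80% = 12.88%.
Via Fennick: 59% × 80% = 47.2%.
Direct stake: 5% = 5%.
Total: 12.88% + 47.2% + 5% = 65.08%.

65.08%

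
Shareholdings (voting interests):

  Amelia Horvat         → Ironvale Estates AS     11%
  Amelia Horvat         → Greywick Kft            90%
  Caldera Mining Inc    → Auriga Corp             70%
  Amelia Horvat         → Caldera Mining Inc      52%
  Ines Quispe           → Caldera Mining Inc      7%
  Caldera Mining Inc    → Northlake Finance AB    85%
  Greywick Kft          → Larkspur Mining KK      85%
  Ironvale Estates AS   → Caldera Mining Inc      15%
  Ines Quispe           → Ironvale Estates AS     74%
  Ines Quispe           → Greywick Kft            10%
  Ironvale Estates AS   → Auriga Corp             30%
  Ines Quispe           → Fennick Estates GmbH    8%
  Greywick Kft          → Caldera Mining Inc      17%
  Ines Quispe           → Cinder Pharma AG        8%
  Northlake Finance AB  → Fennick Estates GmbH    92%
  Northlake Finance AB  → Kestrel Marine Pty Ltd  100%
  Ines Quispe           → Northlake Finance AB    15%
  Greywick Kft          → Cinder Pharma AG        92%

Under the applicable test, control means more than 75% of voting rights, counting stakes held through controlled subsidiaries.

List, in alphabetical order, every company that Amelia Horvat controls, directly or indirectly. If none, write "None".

Amelia holds 90% of Greywick, so Amelia controls Greywick.
Greywick holds 92% of Cinder, so Amelia controls Cinder.
Greywick holds 85% of Larkspur, so Amelia controls Larkspur.
No other company's threshold is met.

Cinder Pharma AG, Greywick Kft, Larkspur Mining KK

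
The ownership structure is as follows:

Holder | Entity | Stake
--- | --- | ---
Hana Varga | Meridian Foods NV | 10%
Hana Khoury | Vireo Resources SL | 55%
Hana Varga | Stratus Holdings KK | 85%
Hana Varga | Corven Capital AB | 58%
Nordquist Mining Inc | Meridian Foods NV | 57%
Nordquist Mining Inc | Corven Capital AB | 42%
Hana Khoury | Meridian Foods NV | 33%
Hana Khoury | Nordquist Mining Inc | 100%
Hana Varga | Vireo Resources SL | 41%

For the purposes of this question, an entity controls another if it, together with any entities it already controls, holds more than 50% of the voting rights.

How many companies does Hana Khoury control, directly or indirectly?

3

Hana Khoury holds 55% of Vireo, so Hana Khoury controls Vireo.
Hana Khoury holds 100% of Nordquist, so Hana Khoury controls Nordquist.
Hana Khoury and Nordquist together hold 33% + 57% = 90% of Meridian, so Hana Khoury controls Meridian.
No other company's threshold is met.
Hana Khoury controls 3 companies.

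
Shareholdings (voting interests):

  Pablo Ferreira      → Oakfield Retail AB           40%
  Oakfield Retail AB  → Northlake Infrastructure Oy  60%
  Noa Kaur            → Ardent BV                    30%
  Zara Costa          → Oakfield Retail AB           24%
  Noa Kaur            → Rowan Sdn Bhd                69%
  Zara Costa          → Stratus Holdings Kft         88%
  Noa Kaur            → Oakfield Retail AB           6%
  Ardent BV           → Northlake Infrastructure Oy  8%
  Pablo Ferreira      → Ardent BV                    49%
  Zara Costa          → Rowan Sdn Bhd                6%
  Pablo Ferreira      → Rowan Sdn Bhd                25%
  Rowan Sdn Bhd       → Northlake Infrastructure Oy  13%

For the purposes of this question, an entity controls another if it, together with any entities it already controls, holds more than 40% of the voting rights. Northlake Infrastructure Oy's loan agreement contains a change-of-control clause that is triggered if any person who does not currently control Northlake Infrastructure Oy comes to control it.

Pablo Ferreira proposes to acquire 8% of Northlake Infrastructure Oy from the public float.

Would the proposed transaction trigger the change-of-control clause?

The purchase changes only Pablo's holdings, so Pablo is the only person who could newly come to control Northlake.
Pablo holds 49% of Ardent, so Pablo controls Ardent.
In Northlake, Pablo's side holds only 8%, not > 40%.
So before the transaction, Pablo does not control Northlake.
After the purchase, Pablo holds 8% of Northlake directly.
After the transaction, Pablo's side holds 8% + 8% = 16% of Northlake, not > 40%, so Pablo still does not control Northlake.
No new person acquires control, so the clause is not triggered.

No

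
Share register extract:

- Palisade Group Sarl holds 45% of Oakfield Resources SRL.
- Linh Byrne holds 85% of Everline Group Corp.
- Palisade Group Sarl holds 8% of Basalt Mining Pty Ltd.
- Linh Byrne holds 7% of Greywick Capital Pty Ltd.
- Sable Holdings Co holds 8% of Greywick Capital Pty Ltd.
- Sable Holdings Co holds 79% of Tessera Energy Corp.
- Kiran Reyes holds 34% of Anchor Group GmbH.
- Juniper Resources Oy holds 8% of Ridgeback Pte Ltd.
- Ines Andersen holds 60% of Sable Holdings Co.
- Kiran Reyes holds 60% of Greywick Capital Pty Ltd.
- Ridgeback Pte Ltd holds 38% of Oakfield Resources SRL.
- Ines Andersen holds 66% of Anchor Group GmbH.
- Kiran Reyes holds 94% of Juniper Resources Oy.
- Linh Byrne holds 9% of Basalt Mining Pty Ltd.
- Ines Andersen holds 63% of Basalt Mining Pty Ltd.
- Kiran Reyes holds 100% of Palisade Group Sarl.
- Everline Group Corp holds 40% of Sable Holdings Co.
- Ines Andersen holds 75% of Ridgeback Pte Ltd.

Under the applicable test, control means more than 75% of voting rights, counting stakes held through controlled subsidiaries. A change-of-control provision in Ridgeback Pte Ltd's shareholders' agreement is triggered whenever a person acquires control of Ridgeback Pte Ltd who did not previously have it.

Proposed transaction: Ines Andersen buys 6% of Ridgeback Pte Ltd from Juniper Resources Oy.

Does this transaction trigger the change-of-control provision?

The purchase adds only to Ines's holdings (Juniper's stake shrinks), so Ines is the only person who could newly come to control Ridgeback.
Ines's largest direct stake is 75% in Ridgeback, which does not meet the threshold, so Ines controls no company.
In Ridgeback, Ines's side holds only 75%, not > 75%.
So before the transaction, Ines does not control Ridgeback.
After the purchase, Ines's direct stake in Ridgeback rises to 75% + 6% = 81%, and Juniper's stake falls to 2%.
Ines holds 81% of Ridgeback, so Ines controls Ridgeback.
Ines did not control Ridgeback before and does after, so the clause is triggered.

Yes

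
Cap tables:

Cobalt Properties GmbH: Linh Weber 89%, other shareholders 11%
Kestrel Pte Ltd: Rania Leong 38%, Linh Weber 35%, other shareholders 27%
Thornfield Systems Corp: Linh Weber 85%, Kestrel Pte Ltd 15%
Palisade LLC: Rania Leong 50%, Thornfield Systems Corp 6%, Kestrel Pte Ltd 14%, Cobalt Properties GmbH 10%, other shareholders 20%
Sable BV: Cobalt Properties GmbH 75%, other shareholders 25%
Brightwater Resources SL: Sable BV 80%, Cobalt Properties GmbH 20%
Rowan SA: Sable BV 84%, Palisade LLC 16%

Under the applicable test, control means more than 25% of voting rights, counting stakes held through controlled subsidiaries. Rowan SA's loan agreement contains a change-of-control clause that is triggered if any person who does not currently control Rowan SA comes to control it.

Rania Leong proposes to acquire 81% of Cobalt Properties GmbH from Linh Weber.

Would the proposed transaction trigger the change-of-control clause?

Yes

The purchase adds only to Rania's holdings (Linh's stake shrinks), so Rania is the only person who could newly come to control Rowan.
Rania holds 38% of Kestrel, so Rania controls Kestrel.
Rania and Kestrel together hold 50% + 14% = 64% of Palisade, so Rania controls Palisade.
In Rowan, Rania's side holds only 16%, not > 25%.
So before the transaction, Rania does not control Rowan.
After the purchase, Rania holds 81% of Cobalt directly, and Linh's stake falls to 8%.
Rania holds 81% of Cobalt, so Rania controls Cobalt.
Cobalt holds 75% of Sable, so Rania controls Sable.
Rania and Kestrel and Cobalt together hold 50% + 14% + 10% = 74% of Palisade, so Rania controls Palisade.
Sable and Palisade together hold 84% + 16% = 100% of Rowan, so Rania controls Rowan.
Rania did not control Rowan before and does after, so the clause is triggered.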